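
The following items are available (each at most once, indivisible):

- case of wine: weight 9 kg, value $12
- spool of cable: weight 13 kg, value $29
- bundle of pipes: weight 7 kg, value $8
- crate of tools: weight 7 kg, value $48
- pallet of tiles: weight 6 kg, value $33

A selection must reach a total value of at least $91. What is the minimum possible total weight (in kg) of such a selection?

Subsets with value ≥ 91, sorted by total weight:
- case of wine+crate of tools+pallet of tiles: weight 22, value 93
- spool of cable+crate of tools+pallet of tiles: weight 26, value 110
- case of wine+bundle of pipes+crate of tools+pallet of tiles: weight 29, value 101
- spool of cable+bundle of pipes+crate of tools+pallet of tiles: weight 33, value 118
Minimum weight: 22 kg.

22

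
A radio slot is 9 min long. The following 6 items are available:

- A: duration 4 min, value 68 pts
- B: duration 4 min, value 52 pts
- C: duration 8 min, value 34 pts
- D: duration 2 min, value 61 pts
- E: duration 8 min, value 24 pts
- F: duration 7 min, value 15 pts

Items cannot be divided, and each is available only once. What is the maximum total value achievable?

Check high-value combinations within 9 min:
- A+D: duration 4+2=6, value 68+61=129
- A+B: duration 4+4=8, value 68+52=120
- B+D: duration 4+2=6, value 52+61=113
Best: 129 pts.

129 pts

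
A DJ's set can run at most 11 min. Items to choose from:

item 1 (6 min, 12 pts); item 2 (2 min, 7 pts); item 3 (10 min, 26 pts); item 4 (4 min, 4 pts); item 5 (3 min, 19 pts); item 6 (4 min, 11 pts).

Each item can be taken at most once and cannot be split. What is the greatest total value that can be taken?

Check high-value combinations within 11 min:
- item 1+item 2+item 5: duration 6+2+3=11, value 12+7+19=38
- item 2+item 5+item 6: duration 2+3+4=9, value 7+19+11=37
- item 4+item 5+item 6: duration 4+3+4=11, value 4+19+11=34
Best: 38 pts.

38 pts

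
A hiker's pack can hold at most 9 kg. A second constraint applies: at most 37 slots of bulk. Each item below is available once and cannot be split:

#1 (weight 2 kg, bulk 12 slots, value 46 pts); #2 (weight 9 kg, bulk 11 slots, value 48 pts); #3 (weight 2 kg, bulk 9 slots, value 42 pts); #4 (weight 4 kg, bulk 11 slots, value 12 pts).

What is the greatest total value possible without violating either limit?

100 pts

Feasible sets respecting both limits:
- #1+#3+#4: weight 8, bulk 32, value 100
- #1+#3: weight 4, bulk 21, value 88
- #1+#4: weight 6, bulk 23, value 58
- #3+#4: weight 6, bulk 20, value 54
Best: 100 pts.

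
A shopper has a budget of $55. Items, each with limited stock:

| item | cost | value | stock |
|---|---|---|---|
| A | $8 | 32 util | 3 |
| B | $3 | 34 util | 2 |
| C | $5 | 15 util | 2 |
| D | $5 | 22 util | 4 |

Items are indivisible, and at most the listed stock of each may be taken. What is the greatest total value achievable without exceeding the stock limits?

267 util

Best selections within cost 55 and stock limits:
- 3×A + 2×B + 1×C + 4×D: cost 55, value 267
- 3×A + 2×B + 2×C + 3×D: cost 55, value 260
- 3×A + 2×B + 4×D: cost 50, value 252
- 2×A + 2×B + 2×C + 4×D: cost 52, value 250
Best: 267 util.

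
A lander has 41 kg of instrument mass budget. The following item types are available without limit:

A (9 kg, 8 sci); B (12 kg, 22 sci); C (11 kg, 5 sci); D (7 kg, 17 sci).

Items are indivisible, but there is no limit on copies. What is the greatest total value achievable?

90 sci

Best value-per-unit is D at 17/7; filling with it alone gives 5×17 = 85.
Optimal mix: 1×B + 4×D → mass 40, value 90.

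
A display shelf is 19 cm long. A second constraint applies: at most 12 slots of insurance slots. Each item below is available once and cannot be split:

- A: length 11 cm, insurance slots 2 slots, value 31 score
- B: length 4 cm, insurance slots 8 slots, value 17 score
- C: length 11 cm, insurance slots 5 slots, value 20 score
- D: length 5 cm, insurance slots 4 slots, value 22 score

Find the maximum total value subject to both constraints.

Feasible sets respecting both limits:
- A+D: length 16, insurance slots 6, value 53
- A+B: length 15, insurance slots 10, value 48
- C+D: length 16, insurance slots 9, value 42
Best: 53 score.

53 score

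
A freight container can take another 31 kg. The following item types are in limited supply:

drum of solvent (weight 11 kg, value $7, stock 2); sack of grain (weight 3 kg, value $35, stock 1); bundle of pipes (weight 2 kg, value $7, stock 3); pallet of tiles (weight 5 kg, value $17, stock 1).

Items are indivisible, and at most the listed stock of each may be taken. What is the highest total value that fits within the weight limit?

$80

Top feasible selections:
- 1×drum of solvent + 1×sack of grain + 3×bundle of pipes + 1×pallet of tiles: weight 25, value 80
- 1×sack of grain + 3×bundle of pipes + 1×pallet of tiles: weight 14, value 73
- 1×drum of solvent + 1×sack of grain + 2×bundle of pipes + 1×pallet of tiles: weight 23, value 73
Best: $80.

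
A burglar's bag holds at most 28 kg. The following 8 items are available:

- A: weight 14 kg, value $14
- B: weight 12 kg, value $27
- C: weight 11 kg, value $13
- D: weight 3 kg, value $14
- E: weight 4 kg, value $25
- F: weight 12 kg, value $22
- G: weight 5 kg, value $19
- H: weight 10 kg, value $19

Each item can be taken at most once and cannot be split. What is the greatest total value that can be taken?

This is a 0/1 knapsack; check combinations near the capacity.
- B+D+E+G: weight 12+3+4+5=24, value 27+14+25+19=85
- D+E+F+G: weight 3+4+12+5=24, value 14+25+22+19=80
- D+E+G+H: weight 3+4+5+10=22, value 14+25+19+19=77
Best: $85.

$85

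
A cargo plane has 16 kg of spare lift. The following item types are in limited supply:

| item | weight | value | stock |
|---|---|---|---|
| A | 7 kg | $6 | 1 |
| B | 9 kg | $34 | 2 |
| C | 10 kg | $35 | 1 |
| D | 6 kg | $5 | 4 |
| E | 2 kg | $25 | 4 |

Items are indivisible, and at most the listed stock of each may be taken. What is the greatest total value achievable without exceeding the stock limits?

$110

Best selections within weight 16 and stock limits:
- 1×C + 3×E: weight 16, value 110
- 1×B + 3×E: weight 15, value 109
- 1×A + 4×E: weight 15, value 106
Best: $110.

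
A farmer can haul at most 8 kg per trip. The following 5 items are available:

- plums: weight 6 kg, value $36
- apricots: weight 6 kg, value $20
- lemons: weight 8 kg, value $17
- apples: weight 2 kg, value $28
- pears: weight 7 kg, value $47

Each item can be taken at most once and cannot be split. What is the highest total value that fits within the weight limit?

This is a 0/1 knapsack; check combinations near the capacity.
- plums+apples: weight 6+2=8, value 36+28=64
- apricots+apples: weight 6+2=8, value 20+28=48
- pears: weight 7, value 47
- plums: weight 6, value 36
Best: $64.

$64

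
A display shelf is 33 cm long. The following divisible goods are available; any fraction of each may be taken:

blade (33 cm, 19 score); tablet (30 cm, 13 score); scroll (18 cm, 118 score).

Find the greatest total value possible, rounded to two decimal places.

Take in order of value per unit:
- scroll (118/18 per unit): all 18 → value 118, running total 118.00
- blade (19/33 per unit): 15 of 33 → value 15×19/33 = 8.6364, running total 126.64
Total 126.64.

126.64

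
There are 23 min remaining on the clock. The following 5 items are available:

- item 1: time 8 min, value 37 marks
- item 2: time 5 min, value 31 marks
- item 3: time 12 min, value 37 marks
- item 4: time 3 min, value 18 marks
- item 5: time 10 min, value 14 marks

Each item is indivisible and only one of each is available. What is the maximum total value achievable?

92 marks

Check high-value combinations within 23 min:
- item 1+item 3+item 4: time 8+12+3=23, value 37+37+18=92
- item 1+item 2+item 4: time 8+5+3=16, value 37+31+18=86
- item 2+item 3+item 4: time 5+12+3=20, value 31+37+18=86
- item 1+item 2+item 5: time 8+5+10=23, value 37+31+14=82
- item 1+item 3: time 8+12=20, value 37+37=74
Best: 92 marks.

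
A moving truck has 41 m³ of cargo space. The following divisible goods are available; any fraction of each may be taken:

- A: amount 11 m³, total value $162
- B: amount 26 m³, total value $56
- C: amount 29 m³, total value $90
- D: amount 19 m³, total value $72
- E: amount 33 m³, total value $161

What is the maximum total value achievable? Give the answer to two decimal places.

308.36

Take in order of value per unit:
- A (162/11 per unit): all 11 → value 162, running total 162.00
- E (161/33 per unit): 30 of 33 → value 30×161/33 = 146.3636, running total 308.36
Total 308.36.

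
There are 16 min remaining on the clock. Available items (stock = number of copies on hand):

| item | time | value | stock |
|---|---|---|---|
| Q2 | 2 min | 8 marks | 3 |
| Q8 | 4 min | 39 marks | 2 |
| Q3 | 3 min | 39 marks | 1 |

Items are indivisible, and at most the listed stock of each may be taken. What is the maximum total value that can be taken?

Best selections within time 16 and stock limits:
- 2×Q2 + 2×Q8 + 1×Q3: time 15, value 133
- 1×Q2 + 2×Q8 + 1×Q3: time 13, value 125
Best: 133 marks.

133 marks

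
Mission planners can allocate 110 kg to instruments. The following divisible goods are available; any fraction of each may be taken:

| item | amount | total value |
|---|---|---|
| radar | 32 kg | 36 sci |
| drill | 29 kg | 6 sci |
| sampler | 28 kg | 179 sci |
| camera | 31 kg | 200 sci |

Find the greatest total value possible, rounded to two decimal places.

Take in order of value per unit:
- camera (200/31 per unit): all 31 → value 200, running total 200.00
- sampler (179/28 per unit): all 28 → value 179, running total 379.00
- radar (36/32 per unit): all 32 → value 36, running total 415.00
- drill (6/29 per unit): 19 of 29 → value 19×6/29 = 3.9310, running total 418.93
Total 418.93.

418.93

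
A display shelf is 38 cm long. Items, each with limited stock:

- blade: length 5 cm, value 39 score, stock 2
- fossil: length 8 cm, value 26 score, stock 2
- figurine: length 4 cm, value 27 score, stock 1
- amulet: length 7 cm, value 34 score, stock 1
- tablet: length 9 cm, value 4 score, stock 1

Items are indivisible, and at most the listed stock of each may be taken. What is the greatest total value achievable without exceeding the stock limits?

191 score

Best selections within length 38 and stock limits:
- 2×blade + 2×fossil + 1×figurine + 1×amulet: length 37, value 191
- 2×blade + 1×fossil + 1×figurine + 1×amulet + 1×tablet: length 38, value 169
- 2×blade + 1×fossil + 1×figurine + 1×amulet: length 29, value 165
Best: 191 score.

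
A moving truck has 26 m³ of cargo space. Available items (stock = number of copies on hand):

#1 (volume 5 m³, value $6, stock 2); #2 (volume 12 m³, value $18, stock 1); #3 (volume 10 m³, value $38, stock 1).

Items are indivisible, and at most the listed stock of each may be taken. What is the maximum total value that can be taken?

Top feasible selections:
- 1×#2 + 1×#3: volume 22, value 56
- 2×#1 + 1×#3: volume 20, value 50
- 1×#1 + 1×#3: volume 15, value 44
Best: $56.

$56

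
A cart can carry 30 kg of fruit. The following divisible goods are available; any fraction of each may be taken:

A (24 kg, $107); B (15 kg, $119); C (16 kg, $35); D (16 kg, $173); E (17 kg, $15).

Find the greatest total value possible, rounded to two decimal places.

284.07

Take in order of value per unit:
- D (173/16 per unit): all 16 → value 173, running total 173.00
- B (119/15 per unit): 14 of 15 → value 14×119/15 = 111.0667, running total 284.07
Total 284.07.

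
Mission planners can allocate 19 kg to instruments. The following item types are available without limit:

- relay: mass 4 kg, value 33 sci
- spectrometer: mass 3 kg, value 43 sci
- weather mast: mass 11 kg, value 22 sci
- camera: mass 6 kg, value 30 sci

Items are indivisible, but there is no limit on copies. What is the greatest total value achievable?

258 sci

Best value-per-unit is spectrometer at 43/3, and filling with it alone uses mass 6×3=18. No mix of the others beats 6×43 = 258.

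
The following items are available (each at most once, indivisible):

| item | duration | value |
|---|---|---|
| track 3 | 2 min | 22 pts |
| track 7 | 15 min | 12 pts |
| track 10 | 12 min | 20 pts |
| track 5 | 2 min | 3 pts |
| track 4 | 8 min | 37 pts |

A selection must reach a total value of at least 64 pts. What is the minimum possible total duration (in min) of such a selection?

22

Subsets with value ≥ 64, sorted by total duration:
- track 3+track 10+track 4: duration 22, value 79
- track 3+track 10+track 5+track 4: duration 24, value 82
- track 3+track 7+track 4: duration 25, value 71
- track 3+track 7+track 5+track 4: duration 27, value 74
Minimum duration: 22 min.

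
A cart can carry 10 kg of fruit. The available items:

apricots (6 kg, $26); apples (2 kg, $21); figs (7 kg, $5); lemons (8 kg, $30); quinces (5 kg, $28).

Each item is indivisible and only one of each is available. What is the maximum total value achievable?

Check high-value combinations within 10 kg:
- apples+lemons: weight 2+8=10, value 21+30=51
- apples+quinces: weight 2+5=7, value 21+28=49
- apricots+apples: weight 6+2=8, value 26+21=47
- lemons: weight 8, value 30
- quinces: weight 5, value 28
Best: $51.

$51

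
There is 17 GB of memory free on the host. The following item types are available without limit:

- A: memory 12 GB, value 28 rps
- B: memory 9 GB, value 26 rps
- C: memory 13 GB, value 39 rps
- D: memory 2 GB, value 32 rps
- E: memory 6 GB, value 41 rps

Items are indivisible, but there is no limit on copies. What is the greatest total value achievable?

256 rps

Best value-per-unit is D at 32/2, and filling with it alone uses memory 8×2=16. No mix of the others beats 8×32 = 256.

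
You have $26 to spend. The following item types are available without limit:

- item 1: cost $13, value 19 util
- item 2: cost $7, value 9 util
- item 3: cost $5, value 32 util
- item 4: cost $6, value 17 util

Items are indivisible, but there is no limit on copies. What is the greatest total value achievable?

160 util

Best value-per-unit is item 3 at 32/5, and filling with it alone uses cost 5×5=25. No mix of the others beats 5×32 = 160.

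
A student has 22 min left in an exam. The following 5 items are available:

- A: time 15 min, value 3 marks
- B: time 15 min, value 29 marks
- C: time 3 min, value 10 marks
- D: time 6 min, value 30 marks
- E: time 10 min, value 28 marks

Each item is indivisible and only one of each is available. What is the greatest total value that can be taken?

Check high-value combinations within 22 min:
- C+D+E: time 3+6+10=19, value 10+30+28=68
- B+D: time 15+6=21, value 29+30=59
- D+E: time 6+10=16, value 30+28=58
- C+D: time 3+6=9, value 10+30=40
- B+C: time 15+3=18, value 29+10=39
Best: 68 marks.

68 marks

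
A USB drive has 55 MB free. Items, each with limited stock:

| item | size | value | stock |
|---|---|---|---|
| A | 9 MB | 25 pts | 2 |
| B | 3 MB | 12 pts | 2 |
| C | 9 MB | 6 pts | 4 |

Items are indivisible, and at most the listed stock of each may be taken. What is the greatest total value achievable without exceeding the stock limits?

Top feasible selections:
- 2×A + 2×B + 3×C: size 51, value 92
- 2×A + 2×B + 2×C: size 42, value 86
- 2×A + 2×B + 1×C: size 33, value 80
Best: 92 pts.

92 pts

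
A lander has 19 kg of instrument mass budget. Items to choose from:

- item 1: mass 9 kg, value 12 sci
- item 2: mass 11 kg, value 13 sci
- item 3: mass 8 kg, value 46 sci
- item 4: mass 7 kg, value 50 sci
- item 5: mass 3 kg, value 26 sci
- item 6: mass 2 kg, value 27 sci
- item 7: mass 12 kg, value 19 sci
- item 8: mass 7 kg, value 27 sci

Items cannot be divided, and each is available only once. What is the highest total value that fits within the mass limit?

Check high-value combinations within 19 kg:
- item 4+item 5+item 6+item 8: mass 7+3+2+7=19, value 50+26+27+27=130
- item 3+item 4+item 6: mass 8+7+2=17, value 46+50+27=123
- item 3+item 4+item 5: mass 8+7+3=18, value 46+50+26=122
- item 4+item 6+item 8: mass 7+2+7=16, value 50+27+27=104
Best: 130 sci.

130 sci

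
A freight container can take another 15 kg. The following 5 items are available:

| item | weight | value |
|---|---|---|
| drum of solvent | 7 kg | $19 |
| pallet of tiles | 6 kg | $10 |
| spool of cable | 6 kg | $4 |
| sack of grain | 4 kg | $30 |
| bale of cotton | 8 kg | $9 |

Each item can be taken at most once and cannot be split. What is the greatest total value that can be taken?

Check high-value combinations within 15 kg:
- drum of solvent+sack of grain: weight 7+4=11, value 19+30=49
- pallet of tiles+sack of grain: weight 6+4=10, value 10+30=40
- sack of grain+bale of cotton: weight 4+8=12, value 30+9=39
- spool of cable+sack of grain: weight 6+4=10, value 4+30=34
Best: $49.

$49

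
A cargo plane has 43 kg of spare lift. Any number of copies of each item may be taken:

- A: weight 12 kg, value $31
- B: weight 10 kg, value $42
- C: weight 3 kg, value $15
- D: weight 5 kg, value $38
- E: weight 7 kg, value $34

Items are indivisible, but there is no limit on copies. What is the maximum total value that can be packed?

$319

Best value-per-unit is D at 38/5; filling with it alone gives 8×38 = 304.
Optimal mix: 1×C + 8×D → weight 43, value 319.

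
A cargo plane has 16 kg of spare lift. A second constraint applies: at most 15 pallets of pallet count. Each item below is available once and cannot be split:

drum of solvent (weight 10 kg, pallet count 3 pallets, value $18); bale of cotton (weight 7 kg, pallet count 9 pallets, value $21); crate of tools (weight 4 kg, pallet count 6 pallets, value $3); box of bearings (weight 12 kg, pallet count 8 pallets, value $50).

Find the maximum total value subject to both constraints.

$53

Feasible sets respecting both limits:
- crate of tools+box of bearings: weight 16, pallet count 14, value 53
- box of bearings: weight 12, pallet count 8, value 50
- bale of cotton+crate of tools: weight 11, pallet count 15, value 24
Best: $53.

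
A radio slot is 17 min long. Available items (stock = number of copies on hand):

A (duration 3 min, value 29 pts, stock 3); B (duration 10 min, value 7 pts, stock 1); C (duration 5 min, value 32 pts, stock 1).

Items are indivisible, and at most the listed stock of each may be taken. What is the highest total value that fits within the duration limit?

Best selections within duration 17 and stock limits:
- 3×A + 1×C: duration 14, value 119
- 2×A + 1×C: duration 11, value 90
- 3×A: duration 9, value 87
Best: 119 pts.

119 pts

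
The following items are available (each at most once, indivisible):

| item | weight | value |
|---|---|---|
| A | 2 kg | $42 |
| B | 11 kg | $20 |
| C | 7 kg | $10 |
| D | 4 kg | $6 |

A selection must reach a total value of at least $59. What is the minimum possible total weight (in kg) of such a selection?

Subsets with value ≥ 59, sorted by total weight:
- A+B: weight 13, value 62
- A+B+D: weight 17, value 68
Minimum weight: 13 kg.

13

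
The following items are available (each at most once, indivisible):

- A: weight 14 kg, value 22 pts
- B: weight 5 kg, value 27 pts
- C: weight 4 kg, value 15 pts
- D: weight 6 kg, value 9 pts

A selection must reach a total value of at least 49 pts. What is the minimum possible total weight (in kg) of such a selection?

15

Subsets with value ≥ 49, sorted by total weight:
- B+C+D: weight 15, value 51
- A+B: weight 19, value 49
- A+B+C: weight 23, value 64
- A+B+D: weight 25, value 58
Minimum weight: 15 kg.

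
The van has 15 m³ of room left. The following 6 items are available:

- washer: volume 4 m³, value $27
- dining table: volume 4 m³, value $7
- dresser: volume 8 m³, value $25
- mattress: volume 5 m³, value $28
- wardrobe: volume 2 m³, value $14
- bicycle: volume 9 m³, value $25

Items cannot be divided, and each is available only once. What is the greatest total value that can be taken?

$76

Check high-value combinations within 15 m³:
- washer+dining table+mattress+wardrobe: volume 4+4+5+2=15, value 27+7+28+14=76
- washer+mattress+wardrobe: volume 4+5+2=11, value 27+28+14=69
- dresser+mattress+wardrobe: volume 8+5+2=15, value 25+28+14=67
- washer+dresser+wardrobe: volume 4+8+2=14, value 27+25+14=66
Best: $76.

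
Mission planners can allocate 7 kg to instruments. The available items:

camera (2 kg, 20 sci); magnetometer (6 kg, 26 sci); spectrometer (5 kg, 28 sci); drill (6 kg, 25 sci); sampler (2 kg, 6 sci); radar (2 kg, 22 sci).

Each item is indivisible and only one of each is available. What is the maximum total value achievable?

Check high-value combinations within 7 kg:
- spectrometer+radar: mass 5+2=7, value 28+22=50
- camera+sampler+radar: mass 2+2+2=6, value 20+6+22=48
- camera+spectrometer: mass 2+5=7, value 20+28=48
- camera+radar: mass 2+2=4, value 20+22=42
- spectrometer+sampler: mass 5+2=7, value 28+6=34
Best: 50 sci.

50 sci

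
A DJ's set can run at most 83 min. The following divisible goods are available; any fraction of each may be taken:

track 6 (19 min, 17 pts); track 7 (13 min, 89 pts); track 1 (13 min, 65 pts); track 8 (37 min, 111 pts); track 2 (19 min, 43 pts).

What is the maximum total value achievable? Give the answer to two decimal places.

Take in order of value per unit:
- track 7 (89/13 per unit): all 13 → value 89, running total 89.00
- track 1 (65/13 per unit): all 13 → value 65, running total 154.00
- track 8 (111/37 per unit): all 37 → value 111, running total 265.00
- track 2 (43/19 per unit): all 19 → value 43, running total 308.00
- track 6 (17/19 per unit): 1 of 19 → value 1×17/19 = 0.8947, running total 308.89
Total 308.89.

308.89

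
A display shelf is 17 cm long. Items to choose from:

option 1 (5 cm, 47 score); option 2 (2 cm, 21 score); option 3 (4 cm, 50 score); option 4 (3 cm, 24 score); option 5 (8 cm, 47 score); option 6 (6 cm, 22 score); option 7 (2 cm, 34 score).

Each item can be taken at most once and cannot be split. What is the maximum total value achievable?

176 score

Check high-value combinations within 17 cm:
- option 1+option 2+option 3+option 4+option 7: length 5+2+4+3+2=16, value 47+21+50+24+34=176
- option 1+option 3+option 4+option 7: length 5+4+3+2=14, value 47+50+24+34=155
- option 3+option 4+option 5+option 7: length 4+3+8+2=17, value 50+24+47+34=155
Best: 176 score.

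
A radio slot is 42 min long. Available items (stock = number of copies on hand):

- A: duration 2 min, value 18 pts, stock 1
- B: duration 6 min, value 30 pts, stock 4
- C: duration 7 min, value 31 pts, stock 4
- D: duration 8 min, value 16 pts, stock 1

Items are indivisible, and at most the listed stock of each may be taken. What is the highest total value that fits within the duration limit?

202 pts

Top feasible selections:
- 1×A + 2×B + 4×C: duration 42, value 202
- 1×A + 3×B + 3×C: duration 41, value 201
- 1×A + 4×B + 2×C: duration 40, value 200
- 1×A + 3×B + 2×C + 1×D: duration 42, value 186
Best: 202 pts.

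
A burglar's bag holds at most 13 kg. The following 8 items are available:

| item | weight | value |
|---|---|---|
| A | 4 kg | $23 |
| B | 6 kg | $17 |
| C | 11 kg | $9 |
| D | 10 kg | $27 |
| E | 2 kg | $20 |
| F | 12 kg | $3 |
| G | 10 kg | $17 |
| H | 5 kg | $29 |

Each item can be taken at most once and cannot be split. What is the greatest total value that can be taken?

$72

Check high-value combinations within 13 kg:
- A+E+H: weight 4+2+5=11, value 23+20+29=72
- B+E+H: weight 6+2+5=13, value 17+20+29=66
- A+B+E: weight 4+6+2=12, value 23+17+20=60
- A+H: weight 4+5=9, value 23+29=52
- E+H: weight 2+5=7, value 20+29=49
Best: $72.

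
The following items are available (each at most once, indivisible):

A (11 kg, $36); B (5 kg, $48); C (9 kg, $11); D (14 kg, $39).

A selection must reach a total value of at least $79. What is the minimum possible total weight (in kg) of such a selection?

16

Subsets with value ≥ 79, sorted by total weight:
- A+B: weight 16, value 84
- B+D: weight 19, value 87
Minimum weight: 16 kg.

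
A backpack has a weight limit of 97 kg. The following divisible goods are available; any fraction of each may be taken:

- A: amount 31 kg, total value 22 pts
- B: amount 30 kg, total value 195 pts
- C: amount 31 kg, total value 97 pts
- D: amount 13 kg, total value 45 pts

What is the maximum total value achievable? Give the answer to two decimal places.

353.32

Take in order of value per unit:
- B (195/30 per unit): all 30 → value 195, running total 195.00
- D (45/13 per unit): all 13 → value 45, running total 240.00
- C (97/31 per unit): all 31 → value 97, running total 337.00
- A (22/31 per unit): 23 of 31 → value 23×22/31 = 16.3226, running total 353.32
Total 353.32.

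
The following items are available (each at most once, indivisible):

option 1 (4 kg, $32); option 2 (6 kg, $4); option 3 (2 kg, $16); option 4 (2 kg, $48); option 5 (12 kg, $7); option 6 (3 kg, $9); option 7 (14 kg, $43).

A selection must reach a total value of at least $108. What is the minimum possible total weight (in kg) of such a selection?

Subsets with value ≥ 108, sorted by total weight:
- option 1+option 2+option 3+option 4+option 6: weight 17, value 109
- option 1+option 4+option 7: weight 20, value 123
- option 3+option 4+option 6+option 7: weight 21, value 116
- option 1+option 3+option 4+option 7: weight 22, value 139
Minimum weight: 17 kg.

17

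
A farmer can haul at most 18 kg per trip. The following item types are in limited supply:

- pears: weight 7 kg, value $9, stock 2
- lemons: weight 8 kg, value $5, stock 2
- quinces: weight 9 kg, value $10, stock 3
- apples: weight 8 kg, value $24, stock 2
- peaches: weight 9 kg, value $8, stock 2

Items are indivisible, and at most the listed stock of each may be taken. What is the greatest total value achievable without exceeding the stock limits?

Top feasible selections:
- 2×apples: weight 16, value 48
- 1×quinces + 1×apples: weight 17, value 34
Best: $48.

$48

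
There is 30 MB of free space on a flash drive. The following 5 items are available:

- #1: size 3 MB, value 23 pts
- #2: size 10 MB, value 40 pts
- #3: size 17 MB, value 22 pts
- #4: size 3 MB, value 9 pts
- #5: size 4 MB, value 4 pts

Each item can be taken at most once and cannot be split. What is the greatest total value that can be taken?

This is a 0/1 knapsack; check combinations near the capacity.
- #1+#2+#3: size 3+10+17=30, value 23+40+22=85
- #1+#2+#4+#5: size 3+10+3+4=20, value 23+40+9+4=76
- #1+#2+#4: size 3+10+3=16, value 23+40+9=72
Best: 85 pts.

85 pts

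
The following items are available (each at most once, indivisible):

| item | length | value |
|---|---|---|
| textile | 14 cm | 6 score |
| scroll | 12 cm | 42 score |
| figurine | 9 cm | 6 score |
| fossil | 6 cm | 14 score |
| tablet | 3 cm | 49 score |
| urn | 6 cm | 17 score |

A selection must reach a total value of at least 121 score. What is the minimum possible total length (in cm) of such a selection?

Subsets with value ≥ 121, sorted by total length:
- scroll+fossil+tablet+urn: length 27, value 122
- scroll+figurine+fossil+tablet+urn: length 36, value 128
- textile+scroll+fossil+tablet+urn: length 41, value 128
- textile+scroll+figurine+fossil+tablet+urn: length 50, value 134
Minimum length: 27 cm.

27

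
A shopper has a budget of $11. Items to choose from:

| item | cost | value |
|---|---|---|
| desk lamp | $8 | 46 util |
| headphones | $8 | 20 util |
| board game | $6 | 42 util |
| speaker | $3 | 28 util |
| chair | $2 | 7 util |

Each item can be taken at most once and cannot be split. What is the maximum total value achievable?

77 util

This is a 0/1 knapsack; check combinations near the capacity.
- board game+speaker+chair: cost 6+3+2=11, value 42+28+7=77
- desk lamp+speaker: cost 8+3=11, value 46+28=74
- board game+speaker: cost 6+3=9, value 42+28=70
- desk lamp+chair: cost 8+2=10, value 46+7=53
Best: 77 util.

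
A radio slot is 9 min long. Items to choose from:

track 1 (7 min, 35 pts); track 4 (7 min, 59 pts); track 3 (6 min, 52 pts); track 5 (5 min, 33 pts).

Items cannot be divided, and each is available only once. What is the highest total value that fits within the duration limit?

Check high-value combinations within 9 min:
- track 4: duration 7, value 59
- track 3: duration 6, value 52
- track 1: duration 7, value 35
- track 5: duration 5, value 33
Best: 59 pts.

59 pts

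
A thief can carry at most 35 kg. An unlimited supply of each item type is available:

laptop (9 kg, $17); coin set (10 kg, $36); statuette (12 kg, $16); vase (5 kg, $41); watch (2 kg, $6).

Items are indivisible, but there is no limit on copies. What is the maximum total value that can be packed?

Best value-per-unit is vase at 41/5, and filling with it alone uses weight 7×5=35. No mix of the others beats 7×41 = 287.

$287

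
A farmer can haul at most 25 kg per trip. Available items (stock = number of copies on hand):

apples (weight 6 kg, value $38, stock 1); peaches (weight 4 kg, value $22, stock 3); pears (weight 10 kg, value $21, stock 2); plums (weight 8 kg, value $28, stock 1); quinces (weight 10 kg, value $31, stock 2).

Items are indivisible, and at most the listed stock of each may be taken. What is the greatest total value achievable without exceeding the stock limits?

Top feasible selections:
- 1×apples + 2×peaches + 1×quinces: weight 24, value 113
- 1×apples + 2×peaches + 1×plums: weight 22, value 110
- 1×apples + 3×peaches: weight 18, value 104
Best: $113.

$113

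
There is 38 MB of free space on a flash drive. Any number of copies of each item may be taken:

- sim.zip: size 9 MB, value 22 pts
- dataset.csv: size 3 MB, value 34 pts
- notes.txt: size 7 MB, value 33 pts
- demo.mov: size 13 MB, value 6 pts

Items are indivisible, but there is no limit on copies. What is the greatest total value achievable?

Best value-per-unit is dataset.csv at 34/3, and filling with it alone uses size 12×3=36. No mix of the others beats 12×34 = 408.

408 pts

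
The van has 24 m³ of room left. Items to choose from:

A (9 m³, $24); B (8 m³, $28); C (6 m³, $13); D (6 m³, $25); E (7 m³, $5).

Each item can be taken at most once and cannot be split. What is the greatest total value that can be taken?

$77

Check high-value combinations within 24 m³:
- A+B+D: volume 9+8+6=23, value 24+28+25=77
- B+C+D: volume 8+6+6=20, value 28+13+25=66
- A+B+C: volume 9+8+6=23, value 24+28+13=65
- A+C+D: volume 9+6+6=21, value 24+13+25=62
- B+D+E: volume 8+6+7=21, value 28+25+5=58
Best: $77.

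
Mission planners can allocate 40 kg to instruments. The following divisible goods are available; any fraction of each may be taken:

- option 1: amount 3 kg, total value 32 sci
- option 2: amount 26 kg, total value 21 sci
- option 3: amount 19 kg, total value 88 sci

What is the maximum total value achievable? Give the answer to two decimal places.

Take in order of value per unit:
- option 1 (32/3 per unit): all 3 → value 32, running total 32.00
- option 3 (88/19 per unit): all 19 → value 88, running total 120.00
- option 2 (21/26 per unit): 18 of 26 → value 18×21/26 = 14.5385, running total 134.54
Total 134.54.

134.54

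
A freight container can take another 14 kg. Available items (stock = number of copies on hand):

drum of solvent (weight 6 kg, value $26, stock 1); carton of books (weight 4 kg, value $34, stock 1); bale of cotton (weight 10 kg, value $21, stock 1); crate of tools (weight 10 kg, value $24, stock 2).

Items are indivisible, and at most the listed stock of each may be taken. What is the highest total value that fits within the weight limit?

$60

Top feasible selections:
- 1×drum of solvent + 1×carton of books: weight 10, value 60
- 1×carton of books + 1×crate of tools: weight 14, value 58
- 1×carton of books + 1×bale of cotton: weight 14, value 55
- 1×carton of books: weight 4, value 34
Best: $60.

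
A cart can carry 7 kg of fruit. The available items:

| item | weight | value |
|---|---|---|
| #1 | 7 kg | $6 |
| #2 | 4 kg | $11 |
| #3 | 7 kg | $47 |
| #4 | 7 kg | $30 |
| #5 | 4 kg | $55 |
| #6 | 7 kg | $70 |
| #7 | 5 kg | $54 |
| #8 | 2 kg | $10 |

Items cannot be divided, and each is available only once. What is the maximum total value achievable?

Check high-value combinations within 7 kg:
- #6: weight 7, value 70
- #5+#8: weight 4+2=6, value 55+10=65
- #7+#8: weight 5+2=7, value 54+10=64
Best: $70.

$70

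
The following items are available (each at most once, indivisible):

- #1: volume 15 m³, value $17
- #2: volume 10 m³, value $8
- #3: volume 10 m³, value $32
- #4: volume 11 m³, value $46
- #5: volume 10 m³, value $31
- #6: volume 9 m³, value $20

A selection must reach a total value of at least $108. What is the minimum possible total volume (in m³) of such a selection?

Subsets with value ≥ 108, sorted by total volume:
- #3+#4+#5: volume 31, value 109
- #3+#4+#5+#6: volume 40, value 129
Minimum volume: 31 m³.

31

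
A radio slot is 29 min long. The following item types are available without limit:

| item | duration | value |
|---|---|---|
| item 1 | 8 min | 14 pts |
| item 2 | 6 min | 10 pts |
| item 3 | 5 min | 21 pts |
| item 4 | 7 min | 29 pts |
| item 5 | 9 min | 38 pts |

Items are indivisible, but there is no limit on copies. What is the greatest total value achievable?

122 pts

Best value-per-unit is item 5 at 38/9; filling with it alone gives 3×38 = 114.
Optimal mix: 4×item 3 + 1×item 5 → duration 29, value 122.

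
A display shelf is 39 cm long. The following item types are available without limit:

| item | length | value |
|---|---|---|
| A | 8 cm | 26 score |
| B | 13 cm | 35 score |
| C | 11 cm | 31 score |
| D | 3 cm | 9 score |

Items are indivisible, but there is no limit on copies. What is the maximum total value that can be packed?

123 score

Best value-per-unit is A at 26/8; filling with it alone gives 4×26 = 104.
Optimal mix: 3×A + 5×D → length 39, value 123.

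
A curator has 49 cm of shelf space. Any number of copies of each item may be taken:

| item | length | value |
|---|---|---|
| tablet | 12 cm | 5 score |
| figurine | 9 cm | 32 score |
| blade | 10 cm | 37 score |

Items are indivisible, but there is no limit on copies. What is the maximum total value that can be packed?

180 score

Best value-per-unit is blade at 37/10; filling with it alone gives 4×37 = 148.
Optimal mix: 1×figurine + 4×blade → length 49, value 180.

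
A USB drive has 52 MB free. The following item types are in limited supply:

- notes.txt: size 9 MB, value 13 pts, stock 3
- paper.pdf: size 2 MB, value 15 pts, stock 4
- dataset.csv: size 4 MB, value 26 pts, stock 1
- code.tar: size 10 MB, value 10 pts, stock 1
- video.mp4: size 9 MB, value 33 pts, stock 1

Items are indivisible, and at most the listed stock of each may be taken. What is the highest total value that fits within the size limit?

158 pts

Best selections within size 52 and stock limits:
- 3×notes.txt + 4×paper.pdf + 1×dataset.csv + 1×video.mp4: size 48, value 158
- 2×notes.txt + 4×paper.pdf + 1×dataset.csv + 1×code.tar + 1×video.mp4: size 49, value 155
- 2×notes.txt + 4×paper.pdf + 1×dataset.csv + 1×video.mp4: size 39, value 145
- 3×notes.txt + 3×paper.pdf + 1×dataset.csv + 1×video.mp4: size 46, value 143
Best: 158 pts.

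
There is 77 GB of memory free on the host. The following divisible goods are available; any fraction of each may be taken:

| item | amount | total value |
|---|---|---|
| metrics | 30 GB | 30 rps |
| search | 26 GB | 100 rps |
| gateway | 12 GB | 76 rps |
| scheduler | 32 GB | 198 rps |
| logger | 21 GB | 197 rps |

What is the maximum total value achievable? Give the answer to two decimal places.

Take in order of value per unit:
- logger (197/21 per unit): all 21 → value 197, running total 197.00
- gateway (76/12 per unit): all 12 → value 76, running total 273.00
- scheduler (198/32 per unit): all 32 → value 198, running total 471.00
- search (100/26 per unit): 12 of 26 → value 12×100/26 = 46.1538, running total 517.15
Total 517.15.

517.15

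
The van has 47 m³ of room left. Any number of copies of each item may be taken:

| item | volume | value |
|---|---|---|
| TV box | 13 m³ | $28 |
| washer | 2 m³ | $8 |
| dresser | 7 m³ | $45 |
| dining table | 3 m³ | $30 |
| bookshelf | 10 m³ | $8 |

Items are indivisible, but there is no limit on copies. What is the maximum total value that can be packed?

$458

Best value-per-unit is dining table at 30/3; filling with it alone gives 15×30 = 450.
Optimal mix: 1×washer + 15×dining table → volume 47, value 458.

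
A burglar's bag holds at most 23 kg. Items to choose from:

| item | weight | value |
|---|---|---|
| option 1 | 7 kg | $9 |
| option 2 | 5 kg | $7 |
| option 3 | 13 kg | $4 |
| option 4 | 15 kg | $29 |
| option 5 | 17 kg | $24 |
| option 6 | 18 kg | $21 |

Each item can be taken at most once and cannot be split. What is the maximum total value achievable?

$38

Check high-value combinations within 23 kg:
- option 1+option 4: weight 7+15=22, value 9+29=38
- option 2+option 4: weight 5+15=20, value 7+29=36
- option 2+option 5: weight 5+17=22, value 7+24=31
Best: $38.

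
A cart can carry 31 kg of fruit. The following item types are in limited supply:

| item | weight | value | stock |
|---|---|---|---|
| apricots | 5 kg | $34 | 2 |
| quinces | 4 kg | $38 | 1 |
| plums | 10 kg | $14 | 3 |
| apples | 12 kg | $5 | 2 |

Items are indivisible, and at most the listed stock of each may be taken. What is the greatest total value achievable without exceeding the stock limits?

Best selections within weight 31 and stock limits:
- 2×apricots + 1×quinces + 1×plums: weight 24, value 120
- 2×apricots + 1×quinces + 1×apples: weight 26, value 111
Best: $120.

$120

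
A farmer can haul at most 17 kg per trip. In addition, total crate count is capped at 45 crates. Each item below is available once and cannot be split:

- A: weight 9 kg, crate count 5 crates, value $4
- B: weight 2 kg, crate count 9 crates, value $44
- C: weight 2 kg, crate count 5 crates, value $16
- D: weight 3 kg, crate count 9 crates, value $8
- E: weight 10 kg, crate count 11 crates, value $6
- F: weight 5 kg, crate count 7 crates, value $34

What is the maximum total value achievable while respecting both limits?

Feasible sets respecting both limits:
- B+C+D+F: weight 12, crate count 30, value 102
- B+C+F: weight 9, crate count 21, value 94
- B+D+F: weight 10, crate count 25, value 86
- B+E+F: weight 17, crate count 27, value 84
Best: $102.

$102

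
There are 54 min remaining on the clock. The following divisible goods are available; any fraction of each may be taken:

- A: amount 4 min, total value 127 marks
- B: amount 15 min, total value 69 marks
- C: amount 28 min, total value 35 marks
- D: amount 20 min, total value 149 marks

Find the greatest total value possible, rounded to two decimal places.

363.75

Take in order of value per unit:
- A (127/4 per unit): all 4 → value 127, running total 127.00
- D (149/20 per unit): all 20 → value 149, running total 276.00
- B (69/15 per unit): all 15 → value 69, running total 345.00
- C (35/28 per unit): 15 of 28 → value 15×35/28 = 18.7500, running total 363.75
Total 363.75.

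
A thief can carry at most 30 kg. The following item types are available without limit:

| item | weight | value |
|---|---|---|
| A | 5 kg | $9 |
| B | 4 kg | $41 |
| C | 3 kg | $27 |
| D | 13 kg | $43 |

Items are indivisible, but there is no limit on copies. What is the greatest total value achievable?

Best value-per-unit is B at 41/4; filling with it alone gives 7×41 = 287.
Optimal mix: 6×B + 2×C → weight 30, value 300.

$300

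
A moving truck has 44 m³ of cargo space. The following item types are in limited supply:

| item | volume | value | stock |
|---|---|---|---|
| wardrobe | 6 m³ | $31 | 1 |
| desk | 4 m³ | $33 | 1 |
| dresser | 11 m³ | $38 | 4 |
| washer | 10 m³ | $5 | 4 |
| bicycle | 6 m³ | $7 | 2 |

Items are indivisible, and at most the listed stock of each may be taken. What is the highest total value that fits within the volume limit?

$178

Top feasible selections:
- 1×wardrobe + 1×desk + 3×dresser: volume 43, value 178
- 1×desk + 3×dresser + 1×bicycle: volume 43, value 154
Best: $178.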